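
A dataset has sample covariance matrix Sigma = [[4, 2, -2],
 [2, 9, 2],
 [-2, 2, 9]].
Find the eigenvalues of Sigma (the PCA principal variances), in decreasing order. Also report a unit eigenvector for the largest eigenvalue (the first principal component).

Step 1 — characteristic polynomial p(λ) = det(λI - Sigma) = λ³ - tr·λ² + c_1·λ - det, where tr = trace, c_1 = sum of the principal 2×2 minors, det = det(Sigma):
  tr = 4 + 9 + 9 = 22,
  c_1 = (4·9 - (2)²) + (4·9 - (-2)²) + (9·9 - (2)²) = 32 + 32 + 77 = 141,
  det = 4·(9·9 - (2)²) - (2)·((2)·9 - (2)·(-2)) + (-2)·((2)·(2) - 9·(-2)) = 4·(77) - (2)·(22) + (-2)·(22) = 220.
  So p(λ) = λ³ - 22λ² + 141λ - 220.
Step 2 — look for an integer root (rational root theorem: any rational root is an integer divisor of 220). Testing λ = 11:
  p(11) = 1331 - 2662 + 1551 - 220 = 0  ✓
  Dividing out (λ - 11): p(λ) = (λ - 11)(λ² - 11λ + 20).
Step 3 — remaining eigenvalues from the quadratic λ² - 11λ + 20 = 0:
  Δ = 11² - 4·20 = 121 - 80 = 41,  λ = (11 ± √41)/2 = (11 ± 6.4031)/2 ≈ 8.7016 or 2.2984.
  Sorted: λ_1 = 11,  λ_2 = 8.7016,  λ_3 = 2.2984  (check: sum = 22 = tr ✓).

Step 4 — unit eigenvector for λ_1 = 11: v spans the null space of (Sigma - λ_1 I), whose rows are
  r_1 = (-7, 2, -2),  r_2 = (2, -2, 2),  r_3 = (-2, 2, -2).
  v is orthogonal to every row, so take v ∝ r_1 × r_2 = ((2)·(2) - (-2)·(-2), (-2)·(2) - (-7)·(2), (-7)·(-2) - (2)·(2)) = (0, 10, 10).
  Rescale (divide by 10): u = (0, 1, 1).
  ||u|| = √((0)² + (1)² + (1)²) = √(2) ≈ 1.4142,  v_1 = u/||u|| ≈ (0, 0.7071, 0.7071) (||v_1|| = 1).

λ_1 = 11,  λ_2 = 8.7016,  λ_3 = 2.2984;  v_1 ≈ (0, 0.7071, 0.7071)


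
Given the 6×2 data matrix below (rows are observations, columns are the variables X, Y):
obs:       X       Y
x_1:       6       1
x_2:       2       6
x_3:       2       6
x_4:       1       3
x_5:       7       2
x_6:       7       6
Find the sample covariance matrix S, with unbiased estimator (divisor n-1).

Step 1 — column means:
  mean(X) = (6 + 2 + 2 + 1 + 7 + 7) / 6 = 25/6 = 4.1667
  mean(Y) = (1 + 6 + 6 + 3 + 2 + 6) / 6 = 24/6 = 4

Step 2 — sample covariance S[i,j] = (1/(n-1)) · Σ_k (x_{k,i} - mean_i) · (x_{k,j} - mean_j), with n-1 = 5.
  S[X,X] = ((1.8333)·(1.8333) + (-2.1667)·(-2.1667) + (-2.1667)·(-2.1667) + (-3.1667)·(-3.1667) + (2.8333)·(2.8333) + (2.8333)·(2.8333)) / 5 = 38.8333/5 = 7.7667
  S[X,Y] = ((1.8333)·(-3) + (-2.1667)·(2) + (-2.1667)·(2) + (-3.1667)·(-1) + (2.8333)·(-2) + (2.8333)·(2)) / 5 = -11/5 = -2.2
  S[Y,Y] = ((-3)·(-3) + (2)·(2) + (2)·(2) + (-1)·(-1) + (-2)·(-2) + (2)·(2)) / 5 = 26/5 = 5.2

S is symmetric (S[j,i] = S[i,j]). Assembling:

S = [[7.7667, -2.2],
 [-2.2, 5.2]]


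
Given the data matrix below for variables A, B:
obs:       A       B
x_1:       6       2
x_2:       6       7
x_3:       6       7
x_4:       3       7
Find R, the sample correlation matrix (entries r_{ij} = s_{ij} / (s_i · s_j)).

Step 1 — column means:
  mean(A) = (6 + 6 + 6 + 3) / 4 = 21/4 = 5.25
  mean(B) = (2 + 7 + 7 + 7) / 4 = 23/4 = 5.75

Step 2 — sample variances and covariances s[i,j] = (1/(n-1)) · Σ_k (x_{k,i} - mean_i) · (x_{k,j} - mean_j), with n-1 = 3:
  s[A,A] = ((0.75)·(0.75) + (0.75)·(0.75) + (0.75)·(0.75) + (-2.25)·(-2.25)) / 3 = 6.75/3 = 2.25
  s[A,B] = ((0.75)·(-3.75) + (0.75)·(1.25) + (0.75)·(1.25) + (-2.25)·(1.25)) / 3 = -3.75/3 = -1.25
  s[B,B] = ((-3.75)·(-3.75) + (1.25)·(1.25) + (1.25)·(1.25) + (1.25)·(1.25)) / 3 = 18.75/3 = 6.25
  Sample standard deviations s_i = √(s[i,i]):
  s(A) = √(2.25) = 1.5
  s(B) = √(6.25) = 2.5

Step 3 — r_{ij} = s_{ij} / (s_i · s_j):
  r[A,A] = 1 (diagonal).
  r[A,B] = -1.25 / (1.5 · 2.5) = -1.25 / 3.75 = -0.3333
  r[B,B] = 1 (diagonal).

R is symmetric with unit diagonal. Assembling:

R = [[1, -0.3333],
 [-0.3333, 1]]


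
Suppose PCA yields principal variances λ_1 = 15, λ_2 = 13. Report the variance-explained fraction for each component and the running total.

Step 1 — total variance = trace(Sigma) = Σ λ_i = 15 + 13 = 28.

Step 2 — fraction explained by component i = λ_i / Σ λ:
  PC1: 15/28 = 0.5357
  PC2: 13/28 = 0.4643

Step 3 — cumulative fraction after k components = (λ_1 + ... + λ_k) / Σ λ:
  k = 1: 15/28 = 0.5357
  k = 2: (15 + 13)/28 = 28/28 = 1

Summary (fraction, with percent):

explained: PC1 0.5357 (53.57%), PC2 0.4643 (46.43%);  cumulative: 0.5357, 1


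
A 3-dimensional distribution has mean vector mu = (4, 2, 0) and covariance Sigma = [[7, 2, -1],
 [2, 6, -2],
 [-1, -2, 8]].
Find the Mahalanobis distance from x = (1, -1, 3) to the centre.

Step 1 — centre the observation: (x - mu) = (-3, -3, 3).

Step 2 — invert Sigma (cofactor / det for 3×3, or solve directly):
  Sigma^{-1} = [[0.1583, -0.0504, 0.0072],
 [-0.0504, 0.1978, 0.0432],
 [0.0072, 0.0432, 0.1367]].

Step 3 — form the quadratic (x - mu)^T · Sigma^{-1} · (x - mu):
  Sigma^{-1} · (x - mu) = (-0.3022, -0.3129, 0.259).
  (x - mu)^T · [Sigma^{-1} · (x - mu)] = (-3)·(-0.3022) + (-3)·(-0.3129) + (3)·(0.259) = 2.6223.

Step 4 — take square root: d = √(2.6223) ≈ 1.6194.

d(x, mu) = √(2.6223) ≈ 1.6194


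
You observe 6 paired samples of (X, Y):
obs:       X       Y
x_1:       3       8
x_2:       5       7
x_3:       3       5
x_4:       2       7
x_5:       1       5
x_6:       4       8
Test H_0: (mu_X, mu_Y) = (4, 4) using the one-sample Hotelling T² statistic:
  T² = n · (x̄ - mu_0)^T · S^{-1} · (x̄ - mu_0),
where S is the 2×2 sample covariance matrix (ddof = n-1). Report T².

Step 1 — sample mean vector:
  mean(X) = (3 + 5 + 3 + 2 + 1 + 4) / 6 = 18/6 = 3
  mean(Y) = (8 + 7 + 5 + 7 + 5 + 8) / 6 = 40/6 = 6.6667
  x̄ = (3, 6.6667),  deviation x̄ - mu_0 = (3, 6.6667) - (4, 4) = (-1, 2.6667).

Step 2 — sample covariance matrix, S[i,j] = (1/(n-1)) · Σ_k (x_{k,i} - mean_i) · (x_{k,j} - mean_j), divisor n-1 = 5:
  S[X,X] = ((0)·(0) + (2)·(2) + (0)·(0) + (-1)·(-1) + (-2)·(-2) + (1)·(1)) / 5 = 10/5 = 2
  S[X,Y] = ((0)·(1.3333) + (2)·(0.3333) + (0)·(-1.6667) + (-1)·(0.3333) + (-2)·(-1.6667) + (1)·(1.3333)) / 5 = 5/5 = 1
  S[Y,Y] = ((1.3333)·(1.3333) + (0.3333)·(0.3333) + (-1.6667)·(-1.6667) + (0.3333)·(0.3333) + (-1.6667)·(-1.6667) + (1.3333)·(1.3333)) / 5 = 9.3333/5 = 1.8667
  S = [[2, 1],
 [1, 1.8667]].

Step 3 — invert S. det(S) = 2·1.8667 - (1)² = 2.7333.
  S^{-1} = (1/det) · [[d, -b], [-b, a]] = [[0.6829, -0.3659],
 [-0.3659, 0.7317]].

Step 4 — quadratic form (x̄ - mu_0)^T · S^{-1} · (x̄ - mu_0):
  S^{-1} · (x̄ - mu_0) = (-1.6585, 2.3171),
  (x̄ - mu_0)^T · [...] = (-1)·(-1.6585) + (2.6667)·(2.3171) = 7.8374.

Step 5 — scale by n: T² = 6 · 7.8374 = 47.0244.

T² ≈ 47.0244


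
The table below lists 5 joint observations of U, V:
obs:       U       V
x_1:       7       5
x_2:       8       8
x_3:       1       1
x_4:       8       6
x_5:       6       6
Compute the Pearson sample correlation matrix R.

Step 1 — column means:
  mean(U) = (7 + 8 + 1 + 8 + 6) / 5 = 30/5 = 6
  mean(V) = (5 + 8 + 1 + 6 + 6) / 5 = 26/5 = 5.2

Step 2 — sample variances and covariances s[i,j] = (1/(n-1)) · Σ_k (x_{k,i} - mean_i) · (x_{k,j} - mean_j), with n-1 = 4:
  s[U,U] = ((1)·(1) + (2)·(2) + (-5)·(-5) + (2)·(2) + (0)·(0)) / 4 = 34/4 = 8.5
  s[U,V] = ((1)·(-0.2) + (2)·(2.8) + (-5)·(-4.2) + (2)·(0.8) + (0)·(0.8)) / 4 = 28/4 = 7
  s[V,V] = ((-0.2)·(-0.2) + (2.8)·(2.8) + (-4.2)·(-4.2) + (0.8)·(0.8) + (0.8)·(0.8)) / 4 = 26.8/4 = 6.7
  Sample standard deviations s_i = √(s[i,i]):
  s(U) = √(8.5) = 2.9155
  s(V) = √(6.7) = 2.5884

Step 3 — r_{ij} = s_{ij} / (s_i · s_j):
  r[U,U] = 1 (diagonal).
  r[U,V] = 7 / (2.9155 · 2.5884) = 7 / 7.5465 = 0.9276
  r[V,V] = 1 (diagonal).

R is symmetric with unit diagonal. Assembling:

R = [[1, 0.9276],
 [0.9276, 1]]


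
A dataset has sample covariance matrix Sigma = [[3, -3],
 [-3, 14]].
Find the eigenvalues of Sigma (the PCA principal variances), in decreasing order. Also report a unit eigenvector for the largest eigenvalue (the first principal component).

Step 1 — characteristic polynomial of 2×2 Sigma:
  det(Sigma - λI) = λ² - trace · λ + det = 0.
  trace = 3 + 14 = 17, det = 3·14 - (-3)² = 33.
Step 2 — discriminant:
  Δ = trace² - 4·det = 289 - 132 = 157.
Step 3 — eigenvalues:
  λ = (trace ± √Δ)/2 = (17 ± 12.53)/2,
  λ_1 = 14.765,  λ_2 = 2.235.

Step 4 — unit eigenvector for λ_1: solve (Sigma - λ_1 I)v = 0. First row:
  (3 - 14.765)·v_x + (-3)·v_y = 0, i.e. (-11.765)·v_x + (-3)·v_y = 0,
  so v ∝ (b, λ_1 - a) = (-3, 11.765); multiply by -1 so the first entry is positive: u = (3, -11.765).
  ||u|| = √((3)² + (-11.765)²) = √(147.4148) ≈ 12.1414,
  v_1 = u/||u|| ≈ (0.2471, -0.969) (||v_1|| = 1).

λ_1 = 14.765,  λ_2 = 2.235;  v_1 ≈ (0.2471, -0.969)


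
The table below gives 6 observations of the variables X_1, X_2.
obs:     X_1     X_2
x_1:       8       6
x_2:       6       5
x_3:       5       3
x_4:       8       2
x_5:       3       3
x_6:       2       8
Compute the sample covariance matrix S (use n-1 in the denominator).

Step 1 — column means:
  mean(X_1) = (8 + 6 + 5 + 8 + 3 + 2) / 6 = 32/6 = 5.3333
  mean(X_2) = (6 + 5 + 3 + 2 + 3 + 8) / 6 = 27/6 = 4.5

Step 2 — sample covariance S[i,j] = (1/(n-1)) · Σ_k (x_{k,i} - mean_i) · (x_{k,j} - mean_j), with n-1 = 5.
  S[X_1,X_1] = ((2.6667)·(2.6667) + (0.6667)·(0.6667) + (-0.3333)·(-0.3333) + (2.6667)·(2.6667) + (-2.3333)·(-2.3333) + (-3.3333)·(-3.3333)) / 5 = 31.3333/5 = 6.2667
  S[X_1,X_2] = ((2.6667)·(1.5) + (0.6667)·(0.5) + (-0.3333)·(-1.5) + (2.6667)·(-2.5) + (-2.3333)·(-1.5) + (-3.3333)·(3.5)) / 5 = -10/5 = -2
  S[X_2,X_2] = ((1.5)·(1.5) + (0.5)·(0.5) + (-1.5)·(-1.5) + (-2.5)·(-2.5) + (-1.5)·(-1.5) + (3.5)·(3.5)) / 5 = 25.5/5 = 5.1

S is symmetric (S[j,i] = S[i,j]). Assembling:

S = [[6.2667, -2],
 [-2, 5.1]]


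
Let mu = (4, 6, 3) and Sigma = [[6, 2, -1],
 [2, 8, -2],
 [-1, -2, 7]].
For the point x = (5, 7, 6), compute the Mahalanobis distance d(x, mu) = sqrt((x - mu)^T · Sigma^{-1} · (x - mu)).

Step 1 — centre the observation: (x - mu) = (1, 1, 3).

Step 2 — invert Sigma (cofactor / det for 3×3, or solve directly):
  Sigma^{-1} = [[0.1831, -0.0423, 0.0141],
 [-0.0423, 0.1444, 0.0352],
 [0.0141, 0.0352, 0.1549]].

Step 3 — form the quadratic (x - mu)^T · Sigma^{-1} · (x - mu):
  Sigma^{-1} · (x - mu) = (0.1831, 0.2077, 0.5141).
  (x - mu)^T · [Sigma^{-1} · (x - mu)] = (1)·(0.1831) + (1)·(0.2077) + (3)·(0.5141) = 1.9331.

Step 4 — take square root: d = √(1.9331) ≈ 1.3904.

d(x, mu) = √(1.9331) ≈ 1.3904


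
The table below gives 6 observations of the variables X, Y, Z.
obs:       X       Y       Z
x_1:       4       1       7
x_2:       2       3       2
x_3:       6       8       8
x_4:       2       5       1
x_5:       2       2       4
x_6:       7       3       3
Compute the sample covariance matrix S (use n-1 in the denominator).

Step 1 — column means:
  mean(X) = (4 + 2 + 6 + 2 + 2 + 7) / 6 = 23/6 = 3.8333
  mean(Y) = (1 + 3 + 8 + 5 + 2 + 3) / 6 = 22/6 = 3.6667
  mean(Z) = (7 + 2 + 8 + 1 + 4 + 3) / 6 = 25/6 = 4.1667

Step 2 — sample covariance S[i,j] = (1/(n-1)) · Σ_k (x_{k,i} - mean_i) · (x_{k,j} - mean_j), with n-1 = 5.
  S[X,X] = ((0.1667)·(0.1667) + (-1.8333)·(-1.8333) + (2.1667)·(2.1667) + (-1.8333)·(-1.8333) + (-1.8333)·(-1.8333) + (3.1667)·(3.1667)) / 5 = 24.8333/5 = 4.9667
  S[X,Y] = ((0.1667)·(-2.6667) + (-1.8333)·(-0.6667) + (2.1667)·(4.3333) + (-1.8333)·(1.3333) + (-1.8333)·(-1.6667) + (3.1667)·(-0.6667)) / 5 = 8.6667/5 = 1.7333
  S[X,Z] = ((0.1667)·(2.8333) + (-1.8333)·(-2.1667) + (2.1667)·(3.8333) + (-1.8333)·(-3.1667) + (-1.8333)·(-0.1667) + (3.1667)·(-1.1667)) / 5 = 15.1667/5 = 3.0333
  S[Y,Y] = ((-2.6667)·(-2.6667) + (-0.6667)·(-0.6667) + (4.3333)·(4.3333) + (1.3333)·(1.3333) + (-1.6667)·(-1.6667) + (-0.6667)·(-0.6667)) / 5 = 31.3333/5 = 6.2667
  S[Y,Z] = ((-2.6667)·(2.8333) + (-0.6667)·(-2.1667) + (4.3333)·(3.8333) + (1.3333)·(-3.1667) + (-1.6667)·(-0.1667) + (-0.6667)·(-1.1667)) / 5 = 7.3333/5 = 1.4667
  S[Z,Z] = ((2.8333)·(2.8333) + (-2.1667)·(-2.1667) + (3.8333)·(3.8333) + (-3.1667)·(-3.1667) + (-0.1667)·(-0.1667) + (-1.1667)·(-1.1667)) / 5 = 38.8333/5 = 7.7667

S is symmetric (S[j,i] = S[i,j]). Assembling:

S = [[4.9667, 1.7333, 3.0333],
 [1.7333, 6.2667, 1.4667],
 [3.0333, 1.4667, 7.7667]]


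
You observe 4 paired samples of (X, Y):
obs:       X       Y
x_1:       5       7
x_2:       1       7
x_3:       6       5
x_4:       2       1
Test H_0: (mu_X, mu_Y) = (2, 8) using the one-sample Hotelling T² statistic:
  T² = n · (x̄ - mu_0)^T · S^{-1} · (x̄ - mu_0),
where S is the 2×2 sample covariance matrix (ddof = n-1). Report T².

Step 1 — sample mean vector:
  mean(X) = (5 + 1 + 6 + 2) / 4 = 14/4 = 3.5
  mean(Y) = (7 + 7 + 5 + 1) / 4 = 20/4 = 5
  x̄ = (3.5, 5),  deviation x̄ - mu_0 = (3.5, 5) - (2, 8) = (1.5, -3).

Step 2 — sample covariance matrix, S[i,j] = (1/(n-1)) · Σ_k (x_{k,i} - mean_i) · (x_{k,j} - mean_j), divisor n-1 = 3:
  S[X,X] = ((1.5)·(1.5) + (-2.5)·(-2.5) + (2.5)·(2.5) + (-1.5)·(-1.5)) / 3 = 17/3 = 5.6667
  S[X,Y] = ((1.5)·(2) + (-2.5)·(2) + (2.5)·(0) + (-1.5)·(-4)) / 3 = 4/3 = 1.3333
  S[Y,Y] = ((2)·(2) + (2)·(2) + (0)·(0) + (-4)·(-4)) / 3 = 24/3 = 8
  S = [[5.6667, 1.3333],
 [1.3333, 8]].

Step 3 — invert S. det(S) = 5.6667·8 - (1.3333)² = 43.5556.
  S^{-1} = (1/det) · [[d, -b], [-b, a]] = [[0.1837, -0.0306],
 [-0.0306, 0.1301]].

Step 4 — quadratic form (x̄ - mu_0)^T · S^{-1} · (x̄ - mu_0):
  S^{-1} · (x̄ - mu_0) = (0.3673, -0.4362),
  (x̄ - mu_0)^T · [...] = (1.5)·(0.3673) + (-3)·(-0.4362) = 1.8597.

Step 5 — scale by n: T² = 4 · 1.8597 = 7.4388.

T² ≈ 7.4388


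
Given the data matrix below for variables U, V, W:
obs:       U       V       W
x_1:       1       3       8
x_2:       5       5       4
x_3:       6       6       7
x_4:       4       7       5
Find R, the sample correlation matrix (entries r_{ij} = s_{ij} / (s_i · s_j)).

Step 1 — column means:
  mean(U) = (1 + 5 + 6 + 4) / 4 = 16/4 = 4
  mean(V) = (3 + 5 + 6 + 7) / 4 = 21/4 = 5.25
  mean(W) = (8 + 4 + 7 + 5) / 4 = 24/4 = 6

Step 2 — sample variances and covariances s[i,j] = (1/(n-1)) · Σ_k (x_{k,i} - mean_i) · (x_{k,j} - mean_j), with n-1 = 3:
  s[U,U] = ((-3)·(-3) + (1)·(1) + (2)·(2) + (0)·(0)) / 3 = 14/3 = 4.6667
  s[U,V] = ((-3)·(-2.25) + (1)·(-0.25) + (2)·(0.75) + (0)·(1.75)) / 3 = 8/3 = 2.6667
  s[U,W] = ((-3)·(2) + (1)·(-2) + (2)·(1) + (0)·(-1)) / 3 = -6/3 = -2
  s[V,V] = ((-2.25)·(-2.25) + (-0.25)·(-0.25) + (0.75)·(0.75) + (1.75)·(1.75)) / 3 = 8.75/3 = 2.9167
  s[V,W] = ((-2.25)·(2) + (-0.25)·(-2) + (0.75)·(1) + (1.75)·(-1)) / 3 = -5/3 = -1.6667
  s[W,W] = ((2)·(2) + (-2)·(-2) + (1)·(1) + (-1)·(-1)) / 3 = 10/3 = 3.3333
  Sample standard deviations s_i = √(s[i,i]):
  s(U) = √(4.6667) = 2.1602
  s(V) = √(2.9167) = 1.7078
  s(W) = √(3.3333) = 1.8257

Step 3 — r_{ij} = s_{ij} / (s_i · s_j):
  r[U,U] = 1 (diagonal).
  r[U,V] = 2.6667 / (2.1602 · 1.7078) = 2.6667 / 3.6893 = 0.7228
  r[U,W] = -2 / (2.1602 · 1.8257) = -2 / 3.9441 = -0.5071
  r[V,V] = 1 (diagonal).
  r[V,W] = -1.6667 / (1.7078 · 1.8257) = -1.6667 / 3.118 = -0.5345
  r[W,W] = 1 (diagonal).

R is symmetric with unit diagonal. Assembling:

R = [[1, 0.7228, -0.5071],
 [0.7228, 1, -0.5345],
 [-0.5071, -0.5345, 1]]


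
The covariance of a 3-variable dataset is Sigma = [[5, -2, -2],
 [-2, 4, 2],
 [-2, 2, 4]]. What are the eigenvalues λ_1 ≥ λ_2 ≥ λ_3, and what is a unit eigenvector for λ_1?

Step 1 — characteristic polynomial p(λ) = det(λI - Sigma) = λ³ - tr·λ² + c_1·λ - det, where tr = trace, c_1 = sum of the principal 2×2 minors, det = det(Sigma):
  tr = 5 + 4 + 4 = 13,
  c_1 = (5·4 - (-2)²) + (5·4 - (-2)²) + (4·4 - (2)²) = 16 + 16 + 12 = 44,
  det = 5·(4·4 - (2)²) - (-2)·((-2)·4 - (2)·(-2)) + (-2)·((-2)·(2) - 4·(-2)) = 5·(12) - (-2)·(-4) + (-2)·(4) = 44.
  So p(λ) = λ³ - 13λ² + 44λ - 44.
Step 2 — look for an integer root (rational root theorem: any rational root is an integer divisor of 44). Testing λ = 2:
  p(2) = 8 - 52 + 88 - 44 = 0  ✓
  Dividing out (λ - 2): p(λ) = (λ - 2)(λ² - 11λ + 22).
Step 3 — remaining eigenvalues from the quadratic λ² - 11λ + 22 = 0:
  Δ = 11² - 4·22 = 121 - 88 = 33,  λ = (11 ± √33)/2 = (11 ± 5.7446)/2 ≈ 8.3723 or 2.6277.
  Sorted: λ_1 = 8.3723,  λ_2 = 2.6277,  λ_3 = 2  (check: sum = 13 = tr ✓).

Step 4 — unit eigenvector for λ_1 ≈ 8.3723: v spans the null space of (Sigma - λ_1 I), whose rows are
  r_1 = (-3.3723, -2, -2),  r_2 = (-2, -4.3723, 2),  r_3 = (-2, 2, -4.3723).
  v is orthogonal to every row, so take v ∝ r_1 × r_2 = ((-2)·(2) - (-2)·(-4.3723), (-2)·(-2) - (-3.3723)·(2), (-3.3723)·(-4.3723) - (-2)·(-2)) ≈ (-12.7446, 10.7446, 10.7446).
  Rescale (multiply by -1 so the first nonzero entry is positive): u = (12.7446, -10.7446, -10.7446).
  ||u|| = √((12.7446)² + (-10.7446)² + (-10.7446)²) = √(393.3151) ≈ 19.8322,  v_1 = u/||u|| ≈ (0.6426, -0.5418, -0.5418) (||v_1|| = 1).

λ_1 = 8.3723,  λ_2 = 2.6277,  λ_3 = 2;  v_1 ≈ (0.6426, -0.5418, -0.5418)


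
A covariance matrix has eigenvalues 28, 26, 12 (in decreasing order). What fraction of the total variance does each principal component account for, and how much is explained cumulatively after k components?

Step 1 — total variance = trace(Sigma) = Σ λ_i = 28 + 26 + 12 = 66.

Step 2 — fraction explained by component i = λ_i / Σ λ:
  PC1: 28/66 = 0.4242
  PC2: 26/66 = 0.3939
  PC3: 12/66 = 0.1818

Step 3 — cumulative fraction after k components = (λ_1 + ... + λ_k) / Σ λ:
  k = 1: 28/66 = 0.4242
  k = 2: (28 + 26)/66 = 54/66 = 0.8182
  k = 3: (28 + 26 + 12)/66 = 66/66 = 1

Summary (fraction, with percent):

explained: PC1 0.4242 (42.42%), PC2 0.3939 (39.39%), PC3 0.1818 (18.18%);  cumulative: 0.4242, 0.8182, 1


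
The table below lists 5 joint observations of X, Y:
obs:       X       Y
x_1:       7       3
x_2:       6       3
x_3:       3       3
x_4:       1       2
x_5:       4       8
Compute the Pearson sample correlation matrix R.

Step 1 — column means:
  mean(X) = (7 + 6 + 3 + 1 + 4) / 5 = 21/5 = 4.2
  mean(Y) = (3 + 3 + 3 + 2 + 8) / 5 = 19/5 = 3.8

Step 2 — sample variances and covariances s[i,j] = (1/(n-1)) · Σ_k (x_{k,i} - mean_i) · (x_{k,j} - mean_j), with n-1 = 4:
  s[X,X] = ((2.8)·(2.8) + (1.8)·(1.8) + (-1.2)·(-1.2) + (-3.2)·(-3.2) + (-0.2)·(-0.2)) / 4 = 22.8/4 = 5.7
  s[X,Y] = ((2.8)·(-0.8) + (1.8)·(-0.8) + (-1.2)·(-0.8) + (-3.2)·(-1.8) + (-0.2)·(4.2)) / 4 = 2.2/4 = 0.55
  s[Y,Y] = ((-0.8)·(-0.8) + (-0.8)·(-0.8) + (-0.8)·(-0.8) + (-1.8)·(-1.8) + (4.2)·(4.2)) / 4 = 22.8/4 = 5.7
  Sample standard deviations s_i = √(s[i,i]):
  s(X) = √(5.7) = 2.3875
  s(Y) = √(5.7) = 2.3875

Step 3 — r_{ij} = s_{ij} / (s_i · s_j):
  r[X,X] = 1 (diagonal).
  r[X,Y] = 0.55 / (2.3875 · 2.3875) = 0.55 / 5.7 = 0.0965
  r[Y,Y] = 1 (diagonal).

R is symmetric with unit diagonal. Assembling:

R = [[1, 0.0965],
 [0.0965, 1]]


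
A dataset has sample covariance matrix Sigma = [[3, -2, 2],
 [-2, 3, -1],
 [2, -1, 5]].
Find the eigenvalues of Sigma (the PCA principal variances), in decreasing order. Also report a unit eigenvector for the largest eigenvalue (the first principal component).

Step 1 — characteristic polynomial p(λ) = det(λI - Sigma) = λ³ - tr·λ² + c_1·λ - det, where tr = trace, c_1 = sum of the principal 2×2 minors, det = det(Sigma):
  tr = 3 + 3 + 5 = 11,
  c_1 = (3·3 - (-2)²) + (3·5 - (2)²) + (3·5 - (-1)²) = 5 + 11 + 14 = 30,
  det = 3·(3·5 - (-1)²) - (-2)·((-2)·5 - (-1)·(2)) + (2)·((-2)·(-1) - 3·(2)) = 3·(14) - (-2)·(-8) + (2)·(-4) = 18.
  So p(λ) = λ³ - 11λ² + 30λ - 18.
Step 2 — look for an integer root (rational root theorem: any rational root is an integer divisor of 18). Testing λ = 3:
  p(3) = 27 - 99 + 90 - 18 = 0  ✓
  Dividing out (λ - 3): p(λ) = (λ - 3)(λ² - 8λ + 6).
Step 3 — remaining eigenvalues from the quadratic λ² - 8λ + 6 = 0:
  Δ = 8² - 4·6 = 64 - 24 = 40,  λ = (8 ± √40)/2 = (8 ± 6.3246)/2 ≈ 7.1623 or 0.8377.
  Sorted: λ_1 = 7.1623,  λ_2 = 3,  λ_3 = 0.8377  (check: sum = 11 = tr ✓).

Step 4 — unit eigenvector for λ_1 ≈ 7.1623: v spans the null space of (Sigma - λ_1 I), whose rows are
  r_1 = (-4.1623, -2, 2),  r_2 = (-2, -4.1623, -1),  r_3 = (2, -1, -2.1623).
  v is orthogonal to every row, so take v ∝ r_1 × r_2 = ((-2)·(-1) - (2)·(-4.1623), (2)·(-2) - (-4.1623)·(-1), (-4.1623)·(-4.1623) - (-2)·(-2)) ≈ (10.3246, -8.1623, 13.3246).
  Let u = (10.3246, -8.1623, 13.3246).
  ||u|| = √((10.3246)² + (-8.1623)² + (13.3246)²) = √(350.763) ≈ 18.7287,  v_1 = u/||u|| ≈ (0.5513, -0.4358, 0.7115) (||v_1|| = 1).

λ_1 = 7.1623,  λ_2 = 3,  λ_3 = 0.8377;  v_1 ≈ (0.5513, -0.4358, 0.7115)


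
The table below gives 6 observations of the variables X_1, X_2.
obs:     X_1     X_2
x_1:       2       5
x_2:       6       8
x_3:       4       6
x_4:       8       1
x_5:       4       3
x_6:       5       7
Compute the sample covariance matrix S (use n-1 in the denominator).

Step 1 — column means:
  mean(X_1) = (2 + 6 + 4 + 8 + 4 + 5) / 6 = 29/6 = 4.8333
  mean(X_2) = (5 + 8 + 6 + 1 + 3 + 7) / 6 = 30/6 = 5

Step 2 — sample covariance S[i,j] = (1/(n-1)) · Σ_k (x_{k,i} - mean_i) · (x_{k,j} - mean_j), with n-1 = 5.
  S[X_1,X_1] = ((-2.8333)·(-2.8333) + (1.1667)·(1.1667) + (-0.8333)·(-0.8333) + (3.1667)·(3.1667) + (-0.8333)·(-0.8333) + (0.1667)·(0.1667)) / 5 = 20.8333/5 = 4.1667
  S[X_1,X_2] = ((-2.8333)·(0) + (1.1667)·(3) + (-0.8333)·(1) + (3.1667)·(-4) + (-0.8333)·(-2) + (0.1667)·(2)) / 5 = -8/5 = -1.6
  S[X_2,X_2] = ((0)·(0) + (3)·(3) + (1)·(1) + (-4)·(-4) + (-2)·(-2) + (2)·(2)) / 5 = 34/5 = 6.8

S is symmetric (S[j,i] = S[i,j]). Assembling:

S = [[4.1667, -1.6],
 [-1.6, 6.8]]


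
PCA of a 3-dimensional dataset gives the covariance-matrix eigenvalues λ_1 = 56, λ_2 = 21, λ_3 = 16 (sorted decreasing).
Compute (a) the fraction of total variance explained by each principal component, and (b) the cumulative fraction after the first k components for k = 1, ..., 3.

Step 1 — total variance = trace(Sigma) = Σ λ_i = 56 + 21 + 16 = 93.

Step 2 — fraction explained by component i = λ_i / Σ λ:
  PC1: 56/93 = 0.6022
  PC2: 21/93 = 0.2258
  PC3: 16/93 = 0.172

Step 3 — cumulative fraction after k components = (λ_1 + ... + λ_k) / Σ λ:
  k = 1: 56/93 = 0.6022
  k = 2: (56 + 21)/93 = 77/93 = 0.828
  k = 3: (56 + 21 + 16)/93 = 93/93 = 1

Summary (fraction, with percent):

explained: PC1 0.6022 (60.22%), PC2 0.2258 (22.58%), PC3 0.172 (17.2%);  cumulative: 0.6022, 0.828, 1


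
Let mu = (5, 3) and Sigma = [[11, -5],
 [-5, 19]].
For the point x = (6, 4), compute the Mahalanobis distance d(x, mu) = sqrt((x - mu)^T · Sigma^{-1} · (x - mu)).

Step 1 — centre the observation: (x - mu) = (1, 1).

Step 2 — invert Sigma. det(Sigma) = 11·19 - (-5)² = 184.
  Sigma^{-1} = (1/det) · [[d, -b], [-b, a]] = [[0.1033, 0.0272],
 [0.0272, 0.0598]].

Step 3 — form the quadratic (x - mu)^T · Sigma^{-1} · (x - mu):
  Sigma^{-1} · (x - mu) = (0.1304, 0.087).
  (x - mu)^T · [Sigma^{-1} · (x - mu)] = (1)·(0.1304) + (1)·(0.087) = 0.2174.

Step 4 — take square root: d = √(0.2174) ≈ 0.4663.

d(x, mu) = √(0.2174) ≈ 0.4663


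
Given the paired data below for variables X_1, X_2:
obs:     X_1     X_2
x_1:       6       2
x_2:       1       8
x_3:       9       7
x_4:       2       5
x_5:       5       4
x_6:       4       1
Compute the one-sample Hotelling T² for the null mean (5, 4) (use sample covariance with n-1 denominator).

Step 1 — sample mean vector:
  mean(X_1) = (6 + 1 + 9 + 2 + 5 + 4) / 6 = 27/6 = 4.5
  mean(X_2) = (2 + 8 + 7 + 5 + 4 + 1) / 6 = 27/6 = 4.5
  x̄ = (4.5, 4.5),  deviation x̄ - mu_0 = (4.5, 4.5) - (5, 4) = (-0.5, 0.5).

Step 2 — sample covariance matrix, S[i,j] = (1/(n-1)) · Σ_k (x_{k,i} - mean_i) · (x_{k,j} - mean_j), divisor n-1 = 5:
  S[X_1,X_1] = ((1.5)·(1.5) + (-3.5)·(-3.5) + (4.5)·(4.5) + (-2.5)·(-2.5) + (0.5)·(0.5) + (-0.5)·(-0.5)) / 5 = 41.5/5 = 8.3
  S[X_1,X_2] = ((1.5)·(-2.5) + (-3.5)·(3.5) + (4.5)·(2.5) + (-2.5)·(0.5) + (0.5)·(-0.5) + (-0.5)·(-3.5)) / 5 = -4.5/5 = -0.9
  S[X_2,X_2] = ((-2.5)·(-2.5) + (3.5)·(3.5) + (2.5)·(2.5) + (0.5)·(0.5) + (-0.5)·(-0.5) + (-3.5)·(-3.5)) / 5 = 37.5/5 = 7.5
  S = [[8.3, -0.9],
 [-0.9, 7.5]].

Step 3 — invert S. det(S) = 8.3·7.5 - (-0.9)² = 61.44.
  S^{-1} = (1/det) · [[d, -b], [-b, a]] = [[0.1221, 0.0146],
 [0.0146, 0.1351]].

Step 4 — quadratic form (x̄ - mu_0)^T · S^{-1} · (x̄ - mu_0):
  S^{-1} · (x̄ - mu_0) = (-0.0537, 0.0602),
  (x̄ - mu_0)^T · [...] = (-0.5)·(-0.0537) + (0.5)·(0.0602) = 0.057.

Step 5 — scale by n: T² = 6 · 0.057 = 0.3418.

T² ≈ 0.3418


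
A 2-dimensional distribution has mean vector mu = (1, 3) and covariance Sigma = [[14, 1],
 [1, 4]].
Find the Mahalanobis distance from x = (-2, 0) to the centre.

Step 1 — centre the observation: (x - mu) = (-3, -3).

Step 2 — invert Sigma. det(Sigma) = 14·4 - (1)² = 55.
  Sigma^{-1} = (1/det) · [[d, -b], [-b, a]] = [[0.0727, -0.0182],
 [-0.0182, 0.2545]].

Step 3 — form the quadratic (x - mu)^T · Sigma^{-1} · (x - mu):
  Sigma^{-1} · (x - mu) = (-0.1636, -0.7091).
  (x - mu)^T · [Sigma^{-1} · (x - mu)] = (-3)·(-0.1636) + (-3)·(-0.7091) = 2.6182.

Step 4 — take square root: d = √(2.6182) ≈ 1.6181.

d(x, mu) = √(2.6182) ≈ 1.6181


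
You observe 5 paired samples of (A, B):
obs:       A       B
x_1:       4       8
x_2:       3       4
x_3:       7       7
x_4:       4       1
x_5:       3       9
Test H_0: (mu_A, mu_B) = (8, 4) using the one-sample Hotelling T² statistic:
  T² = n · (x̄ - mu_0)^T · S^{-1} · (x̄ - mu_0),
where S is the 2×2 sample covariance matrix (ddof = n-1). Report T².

Step 1 — sample mean vector:
  mean(A) = (4 + 3 + 7 + 4 + 3) / 5 = 21/5 = 4.2
  mean(B) = (8 + 4 + 7 + 1 + 9) / 5 = 29/5 = 5.8
  x̄ = (4.2, 5.8),  deviation x̄ - mu_0 = (4.2, 5.8) - (8, 4) = (-3.8, 1.8).

Step 2 — sample covariance matrix, S[i,j] = (1/(n-1)) · Σ_k (x_{k,i} - mean_i) · (x_{k,j} - mean_j), divisor n-1 = 4:
  S[A,A] = ((-0.2)·(-0.2) + (-1.2)·(-1.2) + (2.8)·(2.8) + (-0.2)·(-0.2) + (-1.2)·(-1.2)) / 4 = 10.8/4 = 2.7
  S[A,B] = ((-0.2)·(2.2) + (-1.2)·(-1.8) + (2.8)·(1.2) + (-0.2)·(-4.8) + (-1.2)·(3.2)) / 4 = 2.2/4 = 0.55
  S[B,B] = ((2.2)·(2.2) + (-1.8)·(-1.8) + (1.2)·(1.2) + (-4.8)·(-4.8) + (3.2)·(3.2)) / 4 = 42.8/4 = 10.7
  S = [[2.7, 0.55],
 [0.55, 10.7]].

Step 3 — invert S. det(S) = 2.7·10.7 - (0.55)² = 28.5875.
  S^{-1} = (1/det) · [[d, -b], [-b, a]] = [[0.3743, -0.0192],
 [-0.0192, 0.0944]].

Step 4 — quadratic form (x̄ - mu_0)^T · S^{-1} · (x̄ - mu_0):
  S^{-1} · (x̄ - mu_0) = (-1.4569, 0.2431),
  (x̄ - mu_0)^T · [...] = (-3.8)·(-1.4569) + (1.8)·(0.2431) = 5.9739.

Step 5 — scale by n: T² = 5 · 5.9739 = 29.8697.

T² ≈ 29.8697


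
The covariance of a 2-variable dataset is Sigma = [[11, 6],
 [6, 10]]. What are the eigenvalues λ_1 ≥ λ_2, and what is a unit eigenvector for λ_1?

Step 1 — characteristic polynomial of 2×2 Sigma:
  det(Sigma - λI) = λ² - trace · λ + det = 0.
  trace = 11 + 10 = 21, det = 11·10 - (6)² = 74.
Step 2 — discriminant:
  Δ = trace² - 4·det = 441 - 296 = 145.
Step 3 — eigenvalues:
  λ = (trace ± √Δ)/2 = (21 ± 12.0416)/2,
  λ_1 = 16.5208,  λ_2 = 4.4792.

Step 4 — unit eigenvector for λ_1: solve (Sigma - λ_1 I)v = 0. First row:
  (11 - 16.5208)·v_x + (6)·v_y = 0, i.e. (-5.5208)·v_x + (6)·v_y = 0,
  so v ∝ (b, λ_1 - a) = (6, 5.5208) = u.
  ||u|| = √((6)² + (5.5208)²) = √(66.4792) ≈ 8.1535,
  v_1 = u/||u|| ≈ (0.7359, 0.6771) (||v_1|| = 1).

λ_1 = 16.5208,  λ_2 = 4.4792;  v_1 ≈ (0.7359, 0.6771)


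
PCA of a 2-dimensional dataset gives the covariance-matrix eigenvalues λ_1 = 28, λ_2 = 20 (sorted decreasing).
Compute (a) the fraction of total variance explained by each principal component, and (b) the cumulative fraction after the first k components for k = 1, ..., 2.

Step 1 — total variance = trace(Sigma) = Σ λ_i = 28 + 20 = 48.

Step 2 — fraction explained by component i = λ_i / Σ λ:
  PC1: 28/48 = 0.5833
  PC2: 20/48 = 0.4167

Step 3 — cumulative fraction after k components = (λ_1 + ... + λ_k) / Σ λ:
  k = 1: 28/48 = 0.5833
  k = 2: (28 + 20)/48 = 48/48 = 1

Summary (fraction, with percent):

explained: PC1 0.5833 (58.33%), PC2 0.4167 (41.67%);  cumulative: 0.5833, 1


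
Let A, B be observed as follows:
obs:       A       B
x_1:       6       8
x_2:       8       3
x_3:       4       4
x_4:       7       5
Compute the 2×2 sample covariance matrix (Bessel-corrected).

Step 1 — column means:
  mean(A) = (6 + 8 + 4 + 7) / 4 = 25/4 = 6.25
  mean(B) = (8 + 3 + 4 + 5) / 4 = 20/4 = 5

Step 2 — sample covariance S[i,j] = (1/(n-1)) · Σ_k (x_{k,i} - mean_i) · (x_{k,j} - mean_j), with n-1 = 3.
  S[A,A] = ((-0.25)·(-0.25) + (1.75)·(1.75) + (-2.25)·(-2.25) + (0.75)·(0.75)) / 3 = 8.75/3 = 2.9167
  S[A,B] = ((-0.25)·(3) + (1.75)·(-2) + (-2.25)·(-1) + (0.75)·(0)) / 3 = -2/3 = -0.6667
  S[B,B] = ((3)·(3) + (-2)·(-2) + (-1)·(-1) + (0)·(0)) / 3 = 14/3 = 4.6667

S is symmetric (S[j,i] = S[i,j]). Assembling:

S = [[2.9167, -0.6667],
 [-0.6667, 4.6667]]


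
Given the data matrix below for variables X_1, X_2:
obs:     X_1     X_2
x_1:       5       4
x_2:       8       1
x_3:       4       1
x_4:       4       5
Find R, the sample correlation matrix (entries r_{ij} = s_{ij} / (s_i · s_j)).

Step 1 — column means:
  mean(X_1) = (5 + 8 + 4 + 4) / 4 = 21/4 = 5.25
  mean(X_2) = (4 + 1 + 1 + 5) / 4 = 11/4 = 2.75

Step 2 — sample variances and covariances s[i,j] = (1/(n-1)) · Σ_k (x_{k,i} - mean_i) · (x_{k,j} - mean_j), with n-1 = 3:
  s[X_1,X_1] = ((-0.25)·(-0.25) + (2.75)·(2.75) + (-1.25)·(-1.25) + (-1.25)·(-1.25)) / 3 = 10.75/3 = 3.5833
  s[X_1,X_2] = ((-0.25)·(1.25) + (2.75)·(-1.75) + (-1.25)·(-1.75) + (-1.25)·(2.25)) / 3 = -5.75/3 = -1.9167
  s[X_2,X_2] = ((1.25)·(1.25) + (-1.75)·(-1.75) + (-1.75)·(-1.75) + (2.25)·(2.25)) / 3 = 12.75/3 = 4.25
  Sample standard deviations s_i = √(s[i,i]):
  s(X_1) = √(3.5833) = 1.893
  s(X_2) = √(4.25) = 2.0616

Step 3 — r_{ij} = s_{ij} / (s_i · s_j):
  r[X_1,X_1] = 1 (diagonal).
  r[X_1,X_2] = -1.9167 / (1.893 · 2.0616) = -1.9167 / 3.9025 = -0.4911
  r[X_2,X_2] = 1 (diagonal).

R is symmetric with unit diagonal. Assembling:

R = [[1, -0.4911],
 [-0.4911, 1]]


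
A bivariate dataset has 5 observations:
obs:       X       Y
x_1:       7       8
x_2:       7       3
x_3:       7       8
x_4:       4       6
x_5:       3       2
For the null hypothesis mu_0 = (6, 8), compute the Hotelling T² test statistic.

Step 1 — sample mean vector:
  mean(X) = (7 + 7 + 7 + 4 + 3) / 5 = 28/5 = 5.6
  mean(Y) = (8 + 3 + 8 + 6 + 2) / 5 = 27/5 = 5.4
  x̄ = (5.6, 5.4),  deviation x̄ - mu_0 = (5.6, 5.4) - (6, 8) = (-0.4, -2.6).

Step 2 — sample covariance matrix, S[i,j] = (1/(n-1)) · Σ_k (x_{k,i} - mean_i) · (x_{k,j} - mean_j), divisor n-1 = 4:
  S[X,X] = ((1.4)·(1.4) + (1.4)·(1.4) + (1.4)·(1.4) + (-1.6)·(-1.6) + (-2.6)·(-2.6)) / 4 = 15.2/4 = 3.8
  S[X,Y] = ((1.4)·(2.6) + (1.4)·(-2.4) + (1.4)·(2.6) + (-1.6)·(0.6) + (-2.6)·(-3.4)) / 4 = 11.8/4 = 2.95
  S[Y,Y] = ((2.6)·(2.6) + (-2.4)·(-2.4) + (2.6)·(2.6) + (0.6)·(0.6) + (-3.4)·(-3.4)) / 4 = 31.2/4 = 7.8
  S = [[3.8, 2.95],
 [2.95, 7.8]].

Step 3 — invert S. det(S) = 3.8·7.8 - (2.95)² = 20.9375.
  S^{-1} = (1/det) · [[d, -b], [-b, a]] = [[0.3725, -0.1409],
 [-0.1409, 0.1815]].

Step 4 — quadratic form (x̄ - mu_0)^T · S^{-1} · (x̄ - mu_0):
  S^{-1} · (x̄ - mu_0) = (0.2173, -0.4155),
  (x̄ - mu_0)^T · [...] = (-0.4)·(0.2173) + (-2.6)·(-0.4155) = 0.9934.

Step 5 — scale by n: T² = 5 · 0.9934 = 4.9672.

T² ≈ 4.9672


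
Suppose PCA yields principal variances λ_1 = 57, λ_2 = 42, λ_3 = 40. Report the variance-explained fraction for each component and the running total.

Step 1 — total variance = trace(Sigma) = Σ λ_i = 57 + 42 + 40 = 139.

Step 2 — fraction explained by component i = λ_i / Σ λ:
  PC1: 57/139 = 0.4101
  PC2: 42/139 = 0.3022
  PC3: 40/139 = 0.2878

Step 3 — cumulative fraction after k components = (λ_1 + ... + λ_k) / Σ λ:
  k = 1: 57/139 = 0.4101
  k = 2: (57 + 42)/139 = 99/139 = 0.7122
  k = 3: (57 + 42 + 40)/139 = 139/139 = 1

Summary (fraction, with percent):

explained: PC1 0.4101 (41.01%), PC2 0.3022 (30.22%), PC3 0.2878 (28.78%);  cumulative: 0.4101, 0.7122, 1


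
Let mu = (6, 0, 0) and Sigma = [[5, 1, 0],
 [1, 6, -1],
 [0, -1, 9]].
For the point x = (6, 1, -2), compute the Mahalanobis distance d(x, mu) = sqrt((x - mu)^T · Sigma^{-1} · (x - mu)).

Step 1 — centre the observation: (x - mu) = (0, 1, -2).

Step 2 — invert Sigma (cofactor / det for 3×3, or solve directly):
  Sigma^{-1} = [[0.207, -0.0352, -0.0039],
 [-0.0352, 0.1758, 0.0195],
 [-0.0039, 0.0195, 0.1133]].

Step 3 — form the quadratic (x - mu)^T · Sigma^{-1} · (x - mu):
  Sigma^{-1} · (x - mu) = (-0.0273, 0.1367, -0.207).
  (x - mu)^T · [Sigma^{-1} · (x - mu)] = (0)·(-0.0273) + (1)·(0.1367) + (-2)·(-0.207) = 0.5508.

Step 4 — take square root: d = √(0.5508) ≈ 0.7421.

d(x, mu) = √(0.5508) ≈ 0.7421


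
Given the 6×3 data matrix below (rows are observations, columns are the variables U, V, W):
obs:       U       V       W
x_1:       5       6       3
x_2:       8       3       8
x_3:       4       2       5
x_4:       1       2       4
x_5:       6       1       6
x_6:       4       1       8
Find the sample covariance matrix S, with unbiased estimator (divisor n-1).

Step 1 — column means:
  mean(U) = (5 + 8 + 4 + 1 + 6 + 4) / 6 = 28/6 = 4.6667
  mean(V) = (6 + 3 + 2 + 2 + 1 + 1) / 6 = 15/6 = 2.5
  mean(W) = (3 + 8 + 5 + 4 + 6 + 8) / 6 = 34/6 = 5.6667

Step 2 — sample covariance S[i,j] = (1/(n-1)) · Σ_k (x_{k,i} - mean_i) · (x_{k,j} - mean_j), with n-1 = 5.
  S[U,U] = ((0.3333)·(0.3333) + (3.3333)·(3.3333) + (-0.6667)·(-0.6667) + (-3.6667)·(-3.6667) + (1.3333)·(1.3333) + (-0.6667)·(-0.6667)) / 5 = 27.3333/5 = 5.4667
  S[U,V] = ((0.3333)·(3.5) + (3.3333)·(0.5) + (-0.6667)·(-0.5) + (-3.6667)·(-0.5) + (1.3333)·(-1.5) + (-0.6667)·(-1.5)) / 5 = 4/5 = 0.8
  S[U,W] = ((0.3333)·(-2.6667) + (3.3333)·(2.3333) + (-0.6667)·(-0.6667) + (-3.6667)·(-1.6667) + (1.3333)·(0.3333) + (-0.6667)·(2.3333)) / 5 = 12.3333/5 = 2.4667
  S[V,V] = ((3.5)·(3.5) + (0.5)·(0.5) + (-0.5)·(-0.5) + (-0.5)·(-0.5) + (-1.5)·(-1.5) + (-1.5)·(-1.5)) / 5 = 17.5/5 = 3.5
  S[V,W] = ((3.5)·(-2.6667) + (0.5)·(2.3333) + (-0.5)·(-0.6667) + (-0.5)·(-1.6667) + (-1.5)·(0.3333) + (-1.5)·(2.3333)) / 5 = -11/5 = -2.2
  S[W,W] = ((-2.6667)·(-2.6667) + (2.3333)·(2.3333) + (-0.6667)·(-0.6667) + (-1.6667)·(-1.6667) + (0.3333)·(0.3333) + (2.3333)·(2.3333)) / 5 = 21.3333/5 = 4.2667

S is symmetric (S[j,i] = S[i,j]). Assembling:

S = [[5.4667, 0.8, 2.4667],
 [0.8, 3.5, -2.2],
 [2.4667, -2.2, 4.2667]]


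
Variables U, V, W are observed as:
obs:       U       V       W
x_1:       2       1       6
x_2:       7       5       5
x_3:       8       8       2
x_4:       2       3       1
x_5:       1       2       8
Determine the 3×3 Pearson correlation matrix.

Step 1 — column means:
  mean(U) = (2 + 7 + 8 + 2 + 1) / 5 = 20/5 = 4
  mean(V) = (1 + 5 + 8 + 3 + 2) / 5 = 19/5 = 3.8
  mean(W) = (6 + 5 + 2 + 1 + 8) / 5 = 22/5 = 4.4

Step 2 — sample variances and covariances s[i,j] = (1/(n-1)) · Σ_k (x_{k,i} - mean_i) · (x_{k,j} - mean_j), with n-1 = 4:
  s[U,U] = ((-2)·(-2) + (3)·(3) + (4)·(4) + (-2)·(-2) + (-3)·(-3)) / 4 = 42/4 = 10.5
  s[U,V] = ((-2)·(-2.8) + (3)·(1.2) + (4)·(4.2) + (-2)·(-0.8) + (-3)·(-1.8)) / 4 = 33/4 = 8.25
  s[U,W] = ((-2)·(1.6) + (3)·(0.6) + (4)·(-2.4) + (-2)·(-3.4) + (-3)·(3.6)) / 4 = -15/4 = -3.75
  s[V,V] = ((-2.8)·(-2.8) + (1.2)·(1.2) + (4.2)·(4.2) + (-0.8)·(-0.8) + (-1.8)·(-1.8)) / 4 = 30.8/4 = 7.7
  s[V,W] = ((-2.8)·(1.6) + (1.2)·(0.6) + (4.2)·(-2.4) + (-0.8)·(-3.4) + (-1.8)·(3.6)) / 4 = -17.6/4 = -4.4
  s[W,W] = ((1.6)·(1.6) + (0.6)·(0.6) + (-2.4)·(-2.4) + (-3.4)·(-3.4) + (3.6)·(3.6)) / 4 = 33.2/4 = 8.3
  Sample standard deviations s_i = √(s[i,i]):
  s(U) = √(10.5) = 3.2404
  s(V) = √(7.7) = 2.7749
  s(W) = √(8.3) = 2.881

Step 3 — r_{ij} = s_{ij} / (s_i · s_j):
  r[U,U] = 1 (diagonal).
  r[U,V] = 8.25 / (3.2404 · 2.7749) = 8.25 / 8.9917 = 0.9175
  r[U,W] = -3.75 / (3.2404 · 2.881) = -3.75 / 9.3354 = -0.4017
  r[V,V] = 1 (diagonal).
  r[V,W] = -4.4 / (2.7749 · 2.881) = -4.4 / 7.9944 = -0.5504
  r[W,W] = 1 (diagonal).

R is symmetric with unit diagonal. Assembling:

R = [[1, 0.9175, -0.4017],
 [0.9175, 1, -0.5504],
 [-0.4017, -0.5504, 1]]


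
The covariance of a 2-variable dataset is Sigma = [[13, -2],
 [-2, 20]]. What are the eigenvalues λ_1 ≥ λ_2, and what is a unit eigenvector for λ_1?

Step 1 — characteristic polynomial of 2×2 Sigma:
  det(Sigma - λI) = λ² - trace · λ + det = 0.
  trace = 13 + 20 = 33, det = 13·20 - (-2)² = 256.
Step 2 — discriminant:
  Δ = trace² - 4·det = 1089 - 1024 = 65.
Step 3 — eigenvalues:
  λ = (trace ± √Δ)/2 = (33 ± 8.0623)/2,
  λ_1 = 20.5311,  λ_2 = 12.4689.

Step 4 — unit eigenvector for λ_1: solve (Sigma - λ_1 I)v = 0. First row:
  (13 - 20.5311)·v_x + (-2)·v_y = 0, i.e. (-7.5311)·v_x + (-2)·v_y = 0,
  so v ∝ (b, λ_1 - a) = (-2, 7.5311); multiply by -1 so the first entry is positive: u = (2, -7.5311).
  ||u|| = √((2)² + (-7.5311)²) = √(60.7179) ≈ 7.7922,
  v_1 = u/||u|| ≈ (0.2567, -0.9665) (||v_1|| = 1).

λ_1 = 20.5311,  λ_2 = 12.4689;  v_1 ≈ (0.2567, -0.9665)


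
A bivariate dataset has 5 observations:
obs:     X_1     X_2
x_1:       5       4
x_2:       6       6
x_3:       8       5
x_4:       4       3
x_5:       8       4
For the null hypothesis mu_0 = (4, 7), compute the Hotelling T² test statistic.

Step 1 — sample mean vector:
  mean(X_1) = (5 + 6 + 8 + 4 + 8) / 5 = 31/5 = 6.2
  mean(X_2) = (4 + 6 + 5 + 3 + 4) / 5 = 22/5 = 4.4
  x̄ = (6.2, 4.4),  deviation x̄ - mu_0 = (6.2, 4.4) - (4, 7) = (2.2, -2.6).

Step 2 — sample covariance matrix, S[i,j] = (1/(n-1)) · Σ_k (x_{k,i} - mean_i) · (x_{k,j} - mean_j), divisor n-1 = 4:
  S[X_1,X_1] = ((-1.2)·(-1.2) + (-0.2)·(-0.2) + (1.8)·(1.8) + (-2.2)·(-2.2) + (1.8)·(1.8)) / 4 = 12.8/4 = 3.2
  S[X_1,X_2] = ((-1.2)·(-0.4) + (-0.2)·(1.6) + (1.8)·(0.6) + (-2.2)·(-1.4) + (1.8)·(-0.4)) / 4 = 3.6/4 = 0.9
  S[X_2,X_2] = ((-0.4)·(-0.4) + (1.6)·(1.6) + (0.6)·(0.6) + (-1.4)·(-1.4) + (-0.4)·(-0.4)) / 4 = 5.2/4 = 1.3
  S = [[3.2, 0.9],
 [0.9, 1.3]].

Step 3 — invert S. det(S) = 3.2·1.3 - (0.9)² = 3.35.
  S^{-1} = (1/det) · [[d, -b], [-b, a]] = [[0.3881, -0.2687],
 [-0.2687, 0.9552]].

Step 4 — quadratic form (x̄ - mu_0)^T · S^{-1} · (x̄ - mu_0):
  S^{-1} · (x̄ - mu_0) = (1.5522, -3.0746),
  (x̄ - mu_0)^T · [...] = (2.2)·(1.5522) + (-2.6)·(-3.0746) = 11.409.

Step 5 — scale by n: T² = 5 · 11.409 = 57.0448.

T² ≈ 57.0448


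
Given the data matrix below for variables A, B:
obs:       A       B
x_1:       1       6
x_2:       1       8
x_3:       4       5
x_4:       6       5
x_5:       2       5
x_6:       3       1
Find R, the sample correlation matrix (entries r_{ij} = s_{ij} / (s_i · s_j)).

Step 1 — column means:
  mean(A) = (1 + 1 + 4 + 6 + 2 + 3) / 6 = 17/6 = 2.8333
  mean(B) = (6 + 8 + 5 + 5 + 5 + 1) / 6 = 30/6 = 5

Step 2 — sample variances and covariances s[i,j] = (1/(n-1)) · Σ_k (x_{k,i} - mean_i) · (x_{k,j} - mean_j), with n-1 = 5:
  s[A,A] = ((-1.8333)·(-1.8333) + (-1.8333)·(-1.8333) + (1.1667)·(1.1667) + (3.1667)·(3.1667) + (-0.8333)·(-0.8333) + (0.1667)·(0.1667)) / 5 = 18.8333/5 = 3.7667
  s[A,B] = ((-1.8333)·(1) + (-1.8333)·(3) + (1.1667)·(0) + (3.1667)·(0) + (-0.8333)·(0) + (0.1667)·(-4)) / 5 = -8/5 = -1.6
  s[B,B] = ((1)·(1) + (3)·(3) + (0)·(0) + (0)·(0) + (0)·(0) + (-4)·(-4)) / 5 = 26/5 = 5.2
  Sample standard deviations s_i = √(s[i,i]):
  s(A) = √(3.7667) = 1.9408
  s(B) = √(5.2) = 2.2804

Step 3 — r_{ij} = s_{ij} / (s_i · s_j):
  r[A,A] = 1 (diagonal).
  r[A,B] = -1.6 / (1.9408 · 2.2804) = -1.6 / 4.4257 = -0.3615
  r[B,B] = 1 (diagonal).

R is symmetric with unit diagonal. Assembling:

R = [[1, -0.3615],
 [-0.3615, 1]]


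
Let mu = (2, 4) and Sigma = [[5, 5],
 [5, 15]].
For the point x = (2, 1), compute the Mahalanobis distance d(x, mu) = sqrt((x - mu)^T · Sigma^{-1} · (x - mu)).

Step 1 — centre the observation: (x - mu) = (0, -3).

Step 2 — invert Sigma. det(Sigma) = 5·15 - (5)² = 50.
  Sigma^{-1} = (1/det) · [[d, -b], [-b, a]] = [[0.3, -0.1],
 [-0.1, 0.1]].

Step 3 — form the quadratic (x - mu)^T · Sigma^{-1} · (x - mu):
  Sigma^{-1} · (x - mu) = (0.3, -0.3).
  (x - mu)^T · [Sigma^{-1} · (x - mu)] = (0)·(0.3) + (-3)·(-0.3) = 0.9.

Step 4 — take square root: d = √(0.9) ≈ 0.9487.

d(x, mu) = √(0.9) ≈ 0.9487
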